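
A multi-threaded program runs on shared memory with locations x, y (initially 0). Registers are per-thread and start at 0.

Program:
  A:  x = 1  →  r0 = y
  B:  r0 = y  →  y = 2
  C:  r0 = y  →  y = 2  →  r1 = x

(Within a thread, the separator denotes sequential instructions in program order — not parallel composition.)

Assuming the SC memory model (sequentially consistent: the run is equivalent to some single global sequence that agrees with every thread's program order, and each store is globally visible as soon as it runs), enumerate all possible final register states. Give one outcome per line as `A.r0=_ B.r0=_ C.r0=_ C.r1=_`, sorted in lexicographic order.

A.r0=0 B.r0=0 C.r0=0 C.r1=1
A.r0=0 B.r0=0 C.r0=2 C.r1=1
A.r0=0 B.r0=2 C.r0=0 C.r1=1
A.r0=2 B.r0=0 C.r0=0 C.r1=0
A.r0=2 B.r0=0 C.r0=0 C.r1=1
A.r0=2 B.r0=0 C.r0=2 C.r1=0
A.r0=2 B.r0=0 C.r0=2 C.r1=1
A.r0=2 B.r0=2 C.r0=0 C.r1=0
A.r0=2 B.r0=2 C.r0=0 C.r1=1

outcome vector order: (A.r0,B.r0,C.r0,C.r1)
|SC outcomes| = 9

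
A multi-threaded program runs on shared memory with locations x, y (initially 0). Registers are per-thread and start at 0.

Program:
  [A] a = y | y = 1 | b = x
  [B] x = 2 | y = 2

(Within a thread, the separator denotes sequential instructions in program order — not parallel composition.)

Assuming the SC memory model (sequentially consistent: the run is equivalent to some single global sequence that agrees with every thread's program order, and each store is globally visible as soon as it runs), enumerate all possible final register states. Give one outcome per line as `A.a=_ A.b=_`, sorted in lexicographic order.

A.a=0 A.b=0
A.a=0 A.b=2
A.a=2 A.b=2

outcome vector order: (A.a,A.b)
|SC outcomes| = 3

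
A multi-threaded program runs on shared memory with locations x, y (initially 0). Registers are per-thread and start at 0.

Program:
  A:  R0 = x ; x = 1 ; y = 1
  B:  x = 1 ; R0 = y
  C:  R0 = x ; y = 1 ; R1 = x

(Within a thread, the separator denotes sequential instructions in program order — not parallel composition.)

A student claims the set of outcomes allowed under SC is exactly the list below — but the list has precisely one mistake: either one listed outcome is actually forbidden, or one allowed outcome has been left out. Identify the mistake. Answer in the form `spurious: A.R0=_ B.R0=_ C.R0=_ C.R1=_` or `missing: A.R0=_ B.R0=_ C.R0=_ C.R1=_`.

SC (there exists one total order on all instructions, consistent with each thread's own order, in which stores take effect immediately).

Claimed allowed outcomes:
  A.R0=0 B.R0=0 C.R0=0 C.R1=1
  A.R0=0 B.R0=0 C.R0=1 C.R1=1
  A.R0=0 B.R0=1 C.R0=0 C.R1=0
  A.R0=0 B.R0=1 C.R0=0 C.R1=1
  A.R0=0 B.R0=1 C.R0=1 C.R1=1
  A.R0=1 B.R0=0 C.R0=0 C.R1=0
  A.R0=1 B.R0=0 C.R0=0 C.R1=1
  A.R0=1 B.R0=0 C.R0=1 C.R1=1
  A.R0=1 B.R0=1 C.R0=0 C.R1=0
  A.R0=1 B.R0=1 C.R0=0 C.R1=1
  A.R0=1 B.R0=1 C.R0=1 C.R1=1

outcome vector order: (A.R0,B.R0,C.R0,C.R1)
SC (10): 0001, 0011, 0100, 0101, 0111, 1001, 1011, 1100, 1101, 1111
claimed∖SC = {1000}

spurious: A.R0=1 B.R0=0 C.R0=0 C.R1=0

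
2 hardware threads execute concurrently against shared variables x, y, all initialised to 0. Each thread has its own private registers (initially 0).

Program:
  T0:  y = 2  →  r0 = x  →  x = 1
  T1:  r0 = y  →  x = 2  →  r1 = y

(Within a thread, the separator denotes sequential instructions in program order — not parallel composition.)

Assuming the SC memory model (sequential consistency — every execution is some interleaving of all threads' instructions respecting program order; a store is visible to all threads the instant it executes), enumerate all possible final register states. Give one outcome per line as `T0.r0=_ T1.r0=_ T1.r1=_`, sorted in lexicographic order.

outcome vector order: (T0.r0,T1.r0,T1.r1)
|SC outcomes| = 5

T0.r0=0 T1.r0=0 T1.r1=2
T0.r0=0 T1.r0=2 T1.r1=2
T0.r0=2 T1.r0=0 T1.r1=0
T0.r0=2 T1.r0=0 T1.r1=2
T0.r0=2 T1.r0=2 T1.r1=2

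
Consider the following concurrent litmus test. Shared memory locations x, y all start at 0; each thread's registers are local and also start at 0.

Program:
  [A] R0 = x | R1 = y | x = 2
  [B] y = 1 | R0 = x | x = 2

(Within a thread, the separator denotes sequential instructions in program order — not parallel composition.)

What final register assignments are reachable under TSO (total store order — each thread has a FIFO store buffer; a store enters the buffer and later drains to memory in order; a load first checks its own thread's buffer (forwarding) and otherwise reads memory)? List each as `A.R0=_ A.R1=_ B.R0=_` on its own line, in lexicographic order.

outcome vector order: (A.R0,A.R1,B.R0)
|TSO outcomes| = 5

A.R0=0 A.R1=0 B.R0=0
A.R0=0 A.R1=0 B.R0=2
A.R0=0 A.R1=1 B.R0=0
A.R0=0 A.R1=1 B.R0=2
A.R0=2 A.R1=1 B.R0=0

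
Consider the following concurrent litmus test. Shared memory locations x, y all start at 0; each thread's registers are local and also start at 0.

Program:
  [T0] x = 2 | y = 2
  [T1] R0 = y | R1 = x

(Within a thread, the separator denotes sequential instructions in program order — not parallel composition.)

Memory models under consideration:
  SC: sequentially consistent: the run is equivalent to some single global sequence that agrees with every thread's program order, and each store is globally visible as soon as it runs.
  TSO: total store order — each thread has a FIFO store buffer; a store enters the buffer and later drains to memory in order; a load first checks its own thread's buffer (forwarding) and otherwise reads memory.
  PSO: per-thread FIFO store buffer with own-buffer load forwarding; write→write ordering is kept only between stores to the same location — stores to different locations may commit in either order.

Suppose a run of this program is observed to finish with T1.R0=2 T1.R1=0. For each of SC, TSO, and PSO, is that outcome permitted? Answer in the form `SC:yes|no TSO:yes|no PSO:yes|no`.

outcome vector order: (T1.R0,T1.R1)
SC: 3 outcomes — {<0 0>, <0 2>, <2 2>}
TSO: 3 outcomes — {<0 0>, <0 2>, <2 2>}
PSO: 4 outcomes — {<0 0>, <0 2>, <2 0>, <2 2>}
target <2 0> ∈ {PSO}

SC:no TSO:no PSO:yes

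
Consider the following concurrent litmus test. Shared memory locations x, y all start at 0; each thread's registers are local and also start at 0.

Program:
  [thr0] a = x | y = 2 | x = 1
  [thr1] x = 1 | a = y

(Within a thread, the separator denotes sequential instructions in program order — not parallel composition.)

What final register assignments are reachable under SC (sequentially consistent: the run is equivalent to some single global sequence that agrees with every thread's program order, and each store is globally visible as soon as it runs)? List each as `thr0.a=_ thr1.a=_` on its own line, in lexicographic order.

outcome vector order: (thr0.a,thr1.a)
|SC outcomes| = 4

thr0.a=0 thr1.a=0
thr0.a=0 thr1.a=2
thr0.a=1 thr1.a=0
thr0.a=1 thr1.a=2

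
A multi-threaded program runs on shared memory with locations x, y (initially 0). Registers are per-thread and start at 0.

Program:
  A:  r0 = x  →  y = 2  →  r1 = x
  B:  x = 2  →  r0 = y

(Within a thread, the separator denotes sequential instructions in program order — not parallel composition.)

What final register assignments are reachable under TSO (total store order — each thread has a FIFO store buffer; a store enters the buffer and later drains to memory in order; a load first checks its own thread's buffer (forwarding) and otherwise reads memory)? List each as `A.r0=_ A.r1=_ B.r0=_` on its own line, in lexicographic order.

outcome vector order: (A.r0,A.r1,B.r0)
|TSO outcomes| = 6

A.r0=0 A.r1=0 B.r0=0
A.r0=0 A.r1=0 B.r0=2
A.r0=0 A.r1=2 B.r0=0
A.r0=0 A.r1=2 B.r0=2
A.r0=2 A.r1=2 B.r0=0
A.r0=2 A.r1=2 B.r0=2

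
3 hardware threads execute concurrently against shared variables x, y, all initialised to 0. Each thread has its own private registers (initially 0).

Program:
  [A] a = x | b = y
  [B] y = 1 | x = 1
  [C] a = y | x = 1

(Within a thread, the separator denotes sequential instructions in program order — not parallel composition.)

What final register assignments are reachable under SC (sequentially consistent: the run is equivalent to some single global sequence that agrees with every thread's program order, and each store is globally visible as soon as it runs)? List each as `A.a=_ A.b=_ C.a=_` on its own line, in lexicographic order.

outcome vector order: (A.a,A.b,C.a)
|SC outcomes| = 7

A.a=0 A.b=0 C.a=0
A.a=0 A.b=0 C.a=1
A.a=0 A.b=1 C.a=0
A.a=0 A.b=1 C.a=1
A.a=1 A.b=0 C.a=0
A.a=1 A.b=1 C.a=0
A.a=1 A.b=1 C.a=1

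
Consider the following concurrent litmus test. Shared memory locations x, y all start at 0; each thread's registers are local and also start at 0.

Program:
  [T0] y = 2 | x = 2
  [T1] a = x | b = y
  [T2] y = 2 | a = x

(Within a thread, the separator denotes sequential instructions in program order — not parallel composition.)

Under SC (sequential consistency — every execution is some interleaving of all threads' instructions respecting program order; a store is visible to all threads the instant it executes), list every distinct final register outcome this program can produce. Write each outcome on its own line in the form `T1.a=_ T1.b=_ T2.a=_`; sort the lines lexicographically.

T1.a=0 T1.b=0 T2.a=0
T1.a=0 T1.b=0 T2.a=2
T1.a=0 T1.b=2 T2.a=0
T1.a=0 T1.b=2 T2.a=2
T1.a=2 T1.b=2 T2.a=0
T1.a=2 T1.b=2 T2.a=2

outcome vector order: (T1.a,T1.b,T2.a)
|SC outcomes| = 6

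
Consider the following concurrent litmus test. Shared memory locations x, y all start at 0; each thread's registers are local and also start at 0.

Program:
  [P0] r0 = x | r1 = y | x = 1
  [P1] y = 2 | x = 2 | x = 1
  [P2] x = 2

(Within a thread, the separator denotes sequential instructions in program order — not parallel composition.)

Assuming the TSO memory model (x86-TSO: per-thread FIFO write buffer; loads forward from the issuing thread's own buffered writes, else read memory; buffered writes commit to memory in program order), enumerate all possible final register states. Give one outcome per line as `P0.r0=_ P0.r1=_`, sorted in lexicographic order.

outcome vector order: (P0.r0,P0.r1)
|TSO outcomes| = 5

P0.r0=0 P0.r1=0
P0.r0=0 P0.r1=2
P0.r0=1 P0.r1=2
P0.r0=2 P0.r1=0
P0.r0=2 P0.r1=2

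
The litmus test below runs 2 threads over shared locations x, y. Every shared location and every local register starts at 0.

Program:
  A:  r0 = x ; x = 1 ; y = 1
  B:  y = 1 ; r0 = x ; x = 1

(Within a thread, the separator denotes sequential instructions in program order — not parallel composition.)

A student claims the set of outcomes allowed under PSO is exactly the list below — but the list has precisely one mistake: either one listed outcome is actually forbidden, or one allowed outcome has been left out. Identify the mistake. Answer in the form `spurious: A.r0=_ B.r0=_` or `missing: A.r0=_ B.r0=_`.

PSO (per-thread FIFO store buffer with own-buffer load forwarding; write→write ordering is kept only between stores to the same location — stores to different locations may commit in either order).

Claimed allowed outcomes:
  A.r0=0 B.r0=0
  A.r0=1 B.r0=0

outcome vector order: (A.r0,B.r0)
PSO: 3 outcomes — {0/0 0/1 1/0}
PSO∖claimed = {0/1}

missing: A.r0=0 B.r0=1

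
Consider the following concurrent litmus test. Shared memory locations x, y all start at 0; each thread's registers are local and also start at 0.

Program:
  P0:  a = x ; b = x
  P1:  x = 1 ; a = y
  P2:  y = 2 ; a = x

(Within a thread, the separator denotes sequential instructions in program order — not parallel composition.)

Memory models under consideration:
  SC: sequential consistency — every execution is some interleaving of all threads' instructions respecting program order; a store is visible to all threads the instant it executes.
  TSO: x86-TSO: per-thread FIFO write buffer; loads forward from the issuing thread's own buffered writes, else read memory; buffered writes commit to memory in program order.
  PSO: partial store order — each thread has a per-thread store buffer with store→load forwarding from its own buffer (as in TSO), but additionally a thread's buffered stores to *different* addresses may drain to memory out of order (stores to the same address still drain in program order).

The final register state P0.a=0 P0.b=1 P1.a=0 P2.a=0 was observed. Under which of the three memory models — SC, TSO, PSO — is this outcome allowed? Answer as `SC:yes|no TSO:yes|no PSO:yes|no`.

outcome vector order: (P0.a,P0.b,P1.a,P2.a)
SC (9): (0,0,0,1) (0,0,2,0) (0,0,2,1) (0,1,0,1) (0,1,2,0) (0,1,2,1) (1,1,0,1) (1,1,2,0) (1,1,2,1)
TSO (12): (0,0,0,0) (0,0,0,1) (0,0,2,0) (0,0,2,1) (0,1,0,0) (0,1,0,1) (0,1,2,0) (0,1,2,1) (1,1,0,0) (1,1,0,1) (1,1,2,0) (1,1,2,1)
PSO (12): (0,0,0,0) (0,0,0,1) (0,0,2,0) (0,0,2,1) (0,1,0,0) (0,1,0,1) (0,1,2,0) (0,1,2,1) (1,1,0,0) (1,1,0,1) (1,1,2,0) (1,1,2,1)
target (0,1,0,0) ∈ {TSO,PSO}

SC:no TSO:yes PSO:yes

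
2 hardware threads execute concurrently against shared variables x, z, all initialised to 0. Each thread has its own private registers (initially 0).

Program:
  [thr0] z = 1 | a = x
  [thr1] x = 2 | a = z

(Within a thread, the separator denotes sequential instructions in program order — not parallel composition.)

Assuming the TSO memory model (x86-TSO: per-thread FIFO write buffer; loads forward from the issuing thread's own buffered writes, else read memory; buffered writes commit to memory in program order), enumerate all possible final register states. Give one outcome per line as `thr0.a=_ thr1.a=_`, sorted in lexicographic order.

outcome vector order: (thr0.a,thr1.a)
|TSO outcomes| = 4

thr0.a=0 thr1.a=0
thr0.a=0 thr1.a=1
thr0.a=2 thr1.a=0
thr0.a=2 thr1.a=1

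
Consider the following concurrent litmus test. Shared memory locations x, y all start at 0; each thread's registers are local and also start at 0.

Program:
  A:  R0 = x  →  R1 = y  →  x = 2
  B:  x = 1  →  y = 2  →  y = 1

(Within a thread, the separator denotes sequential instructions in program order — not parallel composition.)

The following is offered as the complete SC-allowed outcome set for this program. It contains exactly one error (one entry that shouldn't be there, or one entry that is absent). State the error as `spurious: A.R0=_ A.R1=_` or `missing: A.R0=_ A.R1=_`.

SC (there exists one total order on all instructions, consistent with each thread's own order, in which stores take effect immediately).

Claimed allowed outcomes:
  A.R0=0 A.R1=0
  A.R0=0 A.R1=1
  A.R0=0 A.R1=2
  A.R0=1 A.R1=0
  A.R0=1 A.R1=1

missing: A.R0=1 A.R1=2

outcome vector order: (A.R0,A.R1)
SC (6): 00, 01, 02, 10, 11, 12
SC∖claimed = {12}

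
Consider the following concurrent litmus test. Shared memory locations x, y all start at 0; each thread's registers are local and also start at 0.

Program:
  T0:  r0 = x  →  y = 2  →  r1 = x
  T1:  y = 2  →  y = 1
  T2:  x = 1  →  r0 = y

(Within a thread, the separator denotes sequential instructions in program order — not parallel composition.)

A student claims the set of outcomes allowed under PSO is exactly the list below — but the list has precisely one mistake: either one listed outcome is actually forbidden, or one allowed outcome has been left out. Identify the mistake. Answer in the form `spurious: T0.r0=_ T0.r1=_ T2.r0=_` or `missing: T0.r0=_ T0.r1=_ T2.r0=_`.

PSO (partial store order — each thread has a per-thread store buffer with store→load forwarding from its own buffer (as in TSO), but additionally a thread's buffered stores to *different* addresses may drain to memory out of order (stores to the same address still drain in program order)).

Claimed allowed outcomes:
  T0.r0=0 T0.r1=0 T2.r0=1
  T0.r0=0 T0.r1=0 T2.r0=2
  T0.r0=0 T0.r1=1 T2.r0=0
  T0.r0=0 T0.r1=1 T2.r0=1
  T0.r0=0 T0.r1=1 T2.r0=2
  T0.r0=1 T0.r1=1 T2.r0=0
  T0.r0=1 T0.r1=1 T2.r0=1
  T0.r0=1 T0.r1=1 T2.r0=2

outcome vector order: (T0.r0,T0.r1,T2.r0)
[PSO] allowed = {<0 0 0>, <0 0 1>, <0 0 2>, <0 1 0>, <0 1 1>, <0 1 2>, <1 1 0>, <1 1 1>, <1 1 2>}
PSO∖claimed = {<0 0 0>}

missing: T0.r0=0 T0.r1=0 T2.r0=0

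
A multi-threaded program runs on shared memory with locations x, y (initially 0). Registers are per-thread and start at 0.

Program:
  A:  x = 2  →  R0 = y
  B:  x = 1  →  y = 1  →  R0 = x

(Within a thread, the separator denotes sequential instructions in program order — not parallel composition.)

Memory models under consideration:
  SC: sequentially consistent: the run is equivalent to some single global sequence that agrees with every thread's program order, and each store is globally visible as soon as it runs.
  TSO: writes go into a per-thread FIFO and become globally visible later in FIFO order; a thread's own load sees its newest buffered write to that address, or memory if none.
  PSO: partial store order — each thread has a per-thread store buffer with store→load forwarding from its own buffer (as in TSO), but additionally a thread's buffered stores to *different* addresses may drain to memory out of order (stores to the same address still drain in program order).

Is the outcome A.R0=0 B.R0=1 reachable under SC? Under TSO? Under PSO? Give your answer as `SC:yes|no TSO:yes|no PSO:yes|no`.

outcome vector order: (A.R0,B.R0)
[SC] allowed = {01 02 11 12}
[TSO] allowed = {01 02 11 12}
[PSO] allowed = {01 02 11 12}
target 01 ∈ {SC,TSO,PSO}

SC:yes TSO:yes PSO:yes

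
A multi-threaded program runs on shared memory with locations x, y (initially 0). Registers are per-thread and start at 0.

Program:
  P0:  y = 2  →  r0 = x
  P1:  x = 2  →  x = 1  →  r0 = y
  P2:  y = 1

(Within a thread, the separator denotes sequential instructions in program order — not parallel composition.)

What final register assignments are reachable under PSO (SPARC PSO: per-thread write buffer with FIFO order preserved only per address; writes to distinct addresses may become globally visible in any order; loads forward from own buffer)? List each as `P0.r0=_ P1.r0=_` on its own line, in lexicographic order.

P0.r0=0 P1.r0=0
P0.r0=0 P1.r0=1
P0.r0=0 P1.r0=2
P0.r0=1 P1.r0=0
P0.r0=1 P1.r0=1
P0.r0=1 P1.r0=2
P0.r0=2 P1.r0=0
P0.r0=2 P1.r0=1
P0.r0=2 P1.r0=2

outcome vector order: (P0.r0,P1.r0)
|PSO outcomes| = 9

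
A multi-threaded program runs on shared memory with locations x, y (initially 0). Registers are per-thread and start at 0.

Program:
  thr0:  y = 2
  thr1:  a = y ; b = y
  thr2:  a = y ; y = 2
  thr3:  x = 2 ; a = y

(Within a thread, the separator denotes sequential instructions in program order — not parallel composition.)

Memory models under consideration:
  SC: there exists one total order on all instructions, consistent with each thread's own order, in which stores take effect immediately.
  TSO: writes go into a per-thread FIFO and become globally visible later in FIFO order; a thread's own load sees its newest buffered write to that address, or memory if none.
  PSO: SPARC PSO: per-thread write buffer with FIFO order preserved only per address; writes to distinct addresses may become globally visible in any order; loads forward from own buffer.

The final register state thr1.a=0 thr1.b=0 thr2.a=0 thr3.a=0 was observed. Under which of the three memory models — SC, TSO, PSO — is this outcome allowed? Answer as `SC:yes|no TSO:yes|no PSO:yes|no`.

SC:yes TSO:yes PSO:yes

outcome vector order: (thr1.a,thr1.b,thr2.a,thr3.a)
under SC → <0 0 0 0>; <0 0 0 2>; <0 0 2 0>; <0 0 2 2>; <0 2 0 0>; <0 2 0 2>; <0 2 2 0>; <0 2 2 2>; <2 2 0 0>; <2 2 0 2>; <2 2 2 0>; <2 2 2 2>
under TSO → <0 0 0 0>; <0 0 0 2>; <0 0 2 0>; <0 0 2 2>; <0 2 0 0>; <0 2 0 2>; <0 2 2 0>; <0 2 2 2>; <2 2 0 0>; <2 2 0 2>; <2 2 2 0>; <2 2 2 2>
under PSO → <0 0 0 0>; <0 0 0 2>; <0 0 2 0>; <0 0 2 2>; <0 2 0 0>; <0 2 0 2>; <0 2 2 0>; <0 2 2 2>; <2 2 0 0>; <2 2 0 2>; <2 2 2 0>; <2 2 2 2>
target <0 0 0 0> ∈ {SC,TSO,PSO}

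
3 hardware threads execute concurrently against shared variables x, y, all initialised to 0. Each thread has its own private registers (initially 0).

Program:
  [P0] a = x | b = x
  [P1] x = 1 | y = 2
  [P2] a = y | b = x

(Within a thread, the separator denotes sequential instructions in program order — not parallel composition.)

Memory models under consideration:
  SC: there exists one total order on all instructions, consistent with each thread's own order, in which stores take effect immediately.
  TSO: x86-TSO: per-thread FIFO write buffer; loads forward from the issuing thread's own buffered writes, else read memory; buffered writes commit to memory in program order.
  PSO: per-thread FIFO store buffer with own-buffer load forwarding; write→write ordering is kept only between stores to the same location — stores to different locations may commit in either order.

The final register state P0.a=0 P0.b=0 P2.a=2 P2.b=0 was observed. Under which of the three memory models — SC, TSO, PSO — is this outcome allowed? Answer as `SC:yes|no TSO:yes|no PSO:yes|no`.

SC:no TSO:no PSO:yes

outcome vector order: (P0.a,P0.b,P2.a,P2.b)
[SC] allowed = {0/0/0/0 0/0/0/1 0/0/2/1 0/1/0/0 0/1/0/1 0/1/2/1 1/1/0/0 1/1/0/1 1/1/2/1}
[TSO] allowed = {0/0/0/0 0/0/0/1 0/0/2/1 0/1/0/0 0/1/0/1 0/1/2/1 1/1/0/0 1/1/0/1 1/1/2/1}
[PSO] allowed = {0/0/0/0 0/0/0/1 0/0/2/0 0/0/2/1 0/1/0/0 0/1/0/1 0/1/2/0 0/1/2/1 1/1/0/0 1/1/0/1 1/1/2/0 1/1/2/1}
target 0/0/2/0 ∈ {PSO}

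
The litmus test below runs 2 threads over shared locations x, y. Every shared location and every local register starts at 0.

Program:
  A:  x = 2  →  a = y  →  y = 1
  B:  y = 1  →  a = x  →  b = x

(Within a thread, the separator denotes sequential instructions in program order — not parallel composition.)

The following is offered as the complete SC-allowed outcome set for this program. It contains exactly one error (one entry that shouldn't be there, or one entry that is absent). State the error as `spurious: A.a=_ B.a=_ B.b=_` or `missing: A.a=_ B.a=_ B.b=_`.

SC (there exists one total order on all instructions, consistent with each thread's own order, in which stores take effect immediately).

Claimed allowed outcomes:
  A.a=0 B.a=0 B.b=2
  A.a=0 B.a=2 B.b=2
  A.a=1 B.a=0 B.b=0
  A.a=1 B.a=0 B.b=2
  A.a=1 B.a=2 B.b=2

spurious: A.a=0 B.a=0 B.b=2

outcome vector order: (A.a,B.a,B.b)
[SC] allowed = {<0 2 2>; <1 0 0>; <1 0 2>; <1 2 2>}
claimed∖SC = {<0 0 2>}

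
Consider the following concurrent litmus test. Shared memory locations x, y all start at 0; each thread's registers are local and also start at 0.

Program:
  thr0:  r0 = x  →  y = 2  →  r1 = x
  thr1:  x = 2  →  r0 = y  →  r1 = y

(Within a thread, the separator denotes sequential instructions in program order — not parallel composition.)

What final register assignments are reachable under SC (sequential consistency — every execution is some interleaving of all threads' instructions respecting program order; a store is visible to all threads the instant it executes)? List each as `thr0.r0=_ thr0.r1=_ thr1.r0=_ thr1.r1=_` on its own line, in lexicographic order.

thr0.r0=0 thr0.r1=0 thr1.r0=2 thr1.r1=2
thr0.r0=0 thr0.r1=2 thr1.r0=0 thr1.r1=0
thr0.r0=0 thr0.r1=2 thr1.r0=0 thr1.r1=2
thr0.r0=0 thr0.r1=2 thr1.r0=2 thr1.r1=2
thr0.r0=2 thr0.r1=2 thr1.r0=0 thr1.r1=0
thr0.r0=2 thr0.r1=2 thr1.r0=0 thr1.r1=2
thr0.r0=2 thr0.r1=2 thr1.r0=2 thr1.r1=2

outcome vector order: (thr0.r0,thr0.r1,thr1.r0,thr1.r1)
|SC outcomes| = 7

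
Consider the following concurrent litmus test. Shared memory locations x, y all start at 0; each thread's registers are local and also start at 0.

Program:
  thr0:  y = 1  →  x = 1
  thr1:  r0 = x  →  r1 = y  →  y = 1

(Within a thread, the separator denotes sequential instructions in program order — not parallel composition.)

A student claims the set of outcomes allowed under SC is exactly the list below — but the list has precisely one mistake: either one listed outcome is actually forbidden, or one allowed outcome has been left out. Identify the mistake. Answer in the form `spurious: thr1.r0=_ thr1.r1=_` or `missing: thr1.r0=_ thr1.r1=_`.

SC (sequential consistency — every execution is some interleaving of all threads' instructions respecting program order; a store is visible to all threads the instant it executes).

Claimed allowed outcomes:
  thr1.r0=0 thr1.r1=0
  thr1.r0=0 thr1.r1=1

outcome vector order: (thr1.r0,thr1.r1)
SC: 3 outcomes — {<0 0>, <0 1>, <1 1>}
SC∖claimed = {<1 1>}

missing: thr1.r0=1 thr1.r1=1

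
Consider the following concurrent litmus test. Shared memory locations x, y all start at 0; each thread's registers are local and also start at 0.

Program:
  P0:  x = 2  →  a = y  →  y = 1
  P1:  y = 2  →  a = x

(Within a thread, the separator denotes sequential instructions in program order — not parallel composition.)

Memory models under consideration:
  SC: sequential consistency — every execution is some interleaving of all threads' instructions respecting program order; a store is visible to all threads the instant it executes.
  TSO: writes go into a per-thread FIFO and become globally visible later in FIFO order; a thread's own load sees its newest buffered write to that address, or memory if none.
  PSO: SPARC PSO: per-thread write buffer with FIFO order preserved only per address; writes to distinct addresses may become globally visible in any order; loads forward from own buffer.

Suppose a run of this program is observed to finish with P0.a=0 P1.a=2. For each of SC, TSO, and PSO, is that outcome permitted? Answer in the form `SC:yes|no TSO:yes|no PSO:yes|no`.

SC:yes TSO:yes PSO:yes

outcome vector order: (P0.a,P1.a)
SC (3): 0/2, 2/0, 2/2
TSO (4): 0/0, 0/2, 2/0, 2/2
PSO (4): 0/0, 0/2, 2/0, 2/2
target 0/2 ∈ {SC,TSO,PSO}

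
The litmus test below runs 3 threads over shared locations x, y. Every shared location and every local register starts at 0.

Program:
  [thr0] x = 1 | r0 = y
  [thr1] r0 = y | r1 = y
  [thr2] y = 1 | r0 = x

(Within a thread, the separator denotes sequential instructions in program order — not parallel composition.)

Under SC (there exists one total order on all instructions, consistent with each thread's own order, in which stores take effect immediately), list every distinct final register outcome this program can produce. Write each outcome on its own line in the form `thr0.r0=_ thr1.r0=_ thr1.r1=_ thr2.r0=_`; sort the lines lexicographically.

outcome vector order: (thr0.r0,thr1.r0,thr1.r1,thr2.r0)
|SC outcomes| = 9

thr0.r0=0 thr1.r0=0 thr1.r1=0 thr2.r0=1
thr0.r0=0 thr1.r0=0 thr1.r1=1 thr2.r0=1
thr0.r0=0 thr1.r0=1 thr1.r1=1 thr2.r0=1
thr0.r0=1 thr1.r0=0 thr1.r1=0 thr2.r0=0
thr0.r0=1 thr1.r0=0 thr1.r1=0 thr2.r0=1
thr0.r0=1 thr1.r0=0 thr1.r1=1 thr2.r0=0
thr0.r0=1 thr1.r0=0 thr1.r1=1 thr2.r0=1
thr0.r0=1 thr1.r0=1 thr1.r1=1 thr2.r0=0
thr0.r0=1 thr1.r0=1 thr1.r1=1 thr2.r0=1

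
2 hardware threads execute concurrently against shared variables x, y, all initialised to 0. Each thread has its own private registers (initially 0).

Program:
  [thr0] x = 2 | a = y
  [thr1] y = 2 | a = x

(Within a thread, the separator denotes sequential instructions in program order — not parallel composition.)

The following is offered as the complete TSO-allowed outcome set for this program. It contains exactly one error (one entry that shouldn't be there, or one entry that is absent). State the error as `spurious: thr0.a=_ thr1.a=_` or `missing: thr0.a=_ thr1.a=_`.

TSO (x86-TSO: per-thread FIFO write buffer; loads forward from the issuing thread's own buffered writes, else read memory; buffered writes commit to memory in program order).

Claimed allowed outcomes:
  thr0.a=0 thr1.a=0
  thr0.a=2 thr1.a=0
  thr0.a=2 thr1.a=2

missing: thr0.a=0 thr1.a=2

outcome vector order: (thr0.a,thr1.a)
[TSO] allowed = {(0,0); (0,2); (2,0); (2,2)}
TSO∖claimed = {(0,2)}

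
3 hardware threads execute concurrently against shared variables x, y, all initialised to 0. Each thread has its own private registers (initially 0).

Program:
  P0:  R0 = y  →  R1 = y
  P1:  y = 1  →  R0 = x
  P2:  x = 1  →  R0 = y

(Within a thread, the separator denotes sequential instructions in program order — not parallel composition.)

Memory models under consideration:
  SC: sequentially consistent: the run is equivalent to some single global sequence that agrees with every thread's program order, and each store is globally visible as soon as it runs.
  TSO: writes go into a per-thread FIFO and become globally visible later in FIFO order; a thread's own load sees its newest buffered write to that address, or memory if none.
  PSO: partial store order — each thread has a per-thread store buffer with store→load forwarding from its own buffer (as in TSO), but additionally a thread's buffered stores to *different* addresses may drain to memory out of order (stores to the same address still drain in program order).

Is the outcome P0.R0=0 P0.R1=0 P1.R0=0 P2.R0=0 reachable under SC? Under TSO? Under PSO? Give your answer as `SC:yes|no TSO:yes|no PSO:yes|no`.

outcome vector order: (P0.R0,P0.R1,P1.R0,P2.R0)
[SC] allowed = {(0,0,0,1), (0,0,1,0), (0,0,1,1), (0,1,0,1), (0,1,1,0), (0,1,1,1), (1,1,0,1), (1,1,1,0), (1,1,1,1)}
[TSO] allowed = {(0,0,0,0), (0,0,0,1), (0,0,1,0), (0,0,1,1), (0,1,0,0), (0,1,0,1), (0,1,1,0), (0,1,1,1), (1,1,0,0), (1,1,0,1), (1,1,1,0), (1,1,1,1)}
[PSO] allowed = {(0,0,0,0), (0,0,0,1), (0,0,1,0), (0,0,1,1), (0,1,0,0), (0,1,0,1), (0,1,1,0), (0,1,1,1), (1,1,0,0), (1,1,0,1), (1,1,1,0), (1,1,1,1)}
target (0,0,0,0) ∈ {TSO,PSO}

SC:no TSO:yes PSO:yes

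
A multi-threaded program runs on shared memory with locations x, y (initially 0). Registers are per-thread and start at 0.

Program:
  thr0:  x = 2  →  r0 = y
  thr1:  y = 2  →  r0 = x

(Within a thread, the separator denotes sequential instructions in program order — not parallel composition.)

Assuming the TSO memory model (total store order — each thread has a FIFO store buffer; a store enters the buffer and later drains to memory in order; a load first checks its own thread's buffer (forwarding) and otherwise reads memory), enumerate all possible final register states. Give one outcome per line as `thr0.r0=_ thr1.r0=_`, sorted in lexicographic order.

outcome vector order: (thr0.r0,thr1.r0)
|TSO outcomes| = 4

thr0.r0=0 thr1.r0=0
thr0.r0=0 thr1.r0=2
thr0.r0=2 thr1.r0=0
thr0.r0=2 thr1.r0=2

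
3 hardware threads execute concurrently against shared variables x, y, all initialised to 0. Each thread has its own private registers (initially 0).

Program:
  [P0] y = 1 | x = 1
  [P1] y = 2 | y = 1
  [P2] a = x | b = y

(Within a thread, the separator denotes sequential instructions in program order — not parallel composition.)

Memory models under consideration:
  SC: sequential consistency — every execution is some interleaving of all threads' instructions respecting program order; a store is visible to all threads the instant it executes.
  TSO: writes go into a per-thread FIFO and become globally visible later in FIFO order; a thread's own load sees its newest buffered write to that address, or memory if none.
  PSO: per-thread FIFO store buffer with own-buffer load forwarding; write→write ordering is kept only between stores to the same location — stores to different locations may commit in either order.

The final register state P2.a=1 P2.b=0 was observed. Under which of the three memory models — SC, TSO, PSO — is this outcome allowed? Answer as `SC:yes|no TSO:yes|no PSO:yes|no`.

outcome vector order: (P2.a,P2.b)
under SC → 00; 01; 02; 11; 12
under TSO → 00; 01; 02; 11; 12
under PSO → 00; 01; 02; 10; 11; 12
target 10 ∈ {PSO}

SC:no TSO:no PSO:yes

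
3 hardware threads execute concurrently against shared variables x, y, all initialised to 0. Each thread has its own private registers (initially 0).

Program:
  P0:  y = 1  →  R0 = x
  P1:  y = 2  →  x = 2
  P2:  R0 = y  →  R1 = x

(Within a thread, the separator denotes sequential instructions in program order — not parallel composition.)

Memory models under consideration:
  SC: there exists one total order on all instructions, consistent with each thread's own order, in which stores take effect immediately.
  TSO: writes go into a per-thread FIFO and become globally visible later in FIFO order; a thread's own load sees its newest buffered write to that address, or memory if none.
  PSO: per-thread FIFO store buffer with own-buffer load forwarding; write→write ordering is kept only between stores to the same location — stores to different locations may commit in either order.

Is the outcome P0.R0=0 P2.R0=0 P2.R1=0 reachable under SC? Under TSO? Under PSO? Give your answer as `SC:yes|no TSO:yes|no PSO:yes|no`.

outcome vector order: (P0.R0,P2.R0,P2.R1)
under SC → 0/0/0, 0/0/2, 0/1/0, 0/1/2, 0/2/0, 0/2/2, 2/0/0, 2/0/2, 2/1/0, 2/1/2, 2/2/0, 2/2/2
under TSO → 0/0/0, 0/0/2, 0/1/0, 0/1/2, 0/2/0, 0/2/2, 2/0/0, 2/0/2, 2/1/0, 2/1/2, 2/2/0, 2/2/2
under PSO → 0/0/0, 0/0/2, 0/1/0, 0/1/2, 0/2/0, 0/2/2, 2/0/0, 2/0/2, 2/1/0, 2/1/2, 2/2/0, 2/2/2
target 0/0/0 ∈ {SC,TSO,PSO}

SC:yes TSO:yes PSO:yes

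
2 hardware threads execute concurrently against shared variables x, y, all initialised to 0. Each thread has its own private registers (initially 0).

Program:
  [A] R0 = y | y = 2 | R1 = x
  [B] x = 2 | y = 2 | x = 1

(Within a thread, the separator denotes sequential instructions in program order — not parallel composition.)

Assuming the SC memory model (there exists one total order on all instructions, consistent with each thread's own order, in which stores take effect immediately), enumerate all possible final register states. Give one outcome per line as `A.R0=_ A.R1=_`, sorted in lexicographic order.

A.R0=0 A.R1=0
A.R0=0 A.R1=1
A.R0=0 A.R1=2
A.R0=2 A.R1=1
A.R0=2 A.R1=2

outcome vector order: (A.R0,A.R1)
|SC outcomes| = 5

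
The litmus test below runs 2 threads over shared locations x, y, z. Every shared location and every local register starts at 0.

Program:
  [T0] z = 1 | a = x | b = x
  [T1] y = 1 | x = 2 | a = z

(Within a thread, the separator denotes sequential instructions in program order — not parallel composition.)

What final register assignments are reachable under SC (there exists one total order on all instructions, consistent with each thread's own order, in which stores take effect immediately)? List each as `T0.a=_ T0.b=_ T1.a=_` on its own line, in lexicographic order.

T0.a=0 T0.b=0 T1.a=1
T0.a=0 T0.b=2 T1.a=1
T0.a=2 T0.b=2 T1.a=0
T0.a=2 T0.b=2 T1.a=1

outcome vector order: (T0.a,T0.b,T1.a)
|SC outcomes| = 4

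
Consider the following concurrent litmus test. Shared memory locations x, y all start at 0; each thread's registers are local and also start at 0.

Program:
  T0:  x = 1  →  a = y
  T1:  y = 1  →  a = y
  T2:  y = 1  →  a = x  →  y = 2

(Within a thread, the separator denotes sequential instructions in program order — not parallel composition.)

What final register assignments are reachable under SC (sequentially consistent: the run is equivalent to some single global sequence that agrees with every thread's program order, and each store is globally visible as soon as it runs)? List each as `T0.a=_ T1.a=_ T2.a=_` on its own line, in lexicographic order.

outcome vector order: (T0.a,T1.a,T2.a)
|SC outcomes| = 10

T0.a=0 T1.a=1 T2.a=1
T0.a=0 T1.a=2 T2.a=1
T0.a=1 T1.a=1 T2.a=0
T0.a=1 T1.a=1 T2.a=1
T0.a=1 T1.a=2 T2.a=0
T0.a=1 T1.a=2 T2.a=1
T0.a=2 T1.a=1 T2.a=0
T0.a=2 T1.a=1 T2.a=1
T0.a=2 T1.a=2 T2.a=0
T0.a=2 T1.a=2 T2.a=1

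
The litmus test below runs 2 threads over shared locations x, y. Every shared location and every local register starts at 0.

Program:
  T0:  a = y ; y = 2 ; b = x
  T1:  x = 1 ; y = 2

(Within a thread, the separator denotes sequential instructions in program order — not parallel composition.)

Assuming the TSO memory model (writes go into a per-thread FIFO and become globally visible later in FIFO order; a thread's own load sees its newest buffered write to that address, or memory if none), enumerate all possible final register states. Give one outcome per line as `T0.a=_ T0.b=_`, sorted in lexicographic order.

outcome vector order: (T0.a,T0.b)
|TSO outcomes| = 3

T0.a=0 T0.b=0
T0.a=0 T0.b=1
T0.a=2 T0.b=1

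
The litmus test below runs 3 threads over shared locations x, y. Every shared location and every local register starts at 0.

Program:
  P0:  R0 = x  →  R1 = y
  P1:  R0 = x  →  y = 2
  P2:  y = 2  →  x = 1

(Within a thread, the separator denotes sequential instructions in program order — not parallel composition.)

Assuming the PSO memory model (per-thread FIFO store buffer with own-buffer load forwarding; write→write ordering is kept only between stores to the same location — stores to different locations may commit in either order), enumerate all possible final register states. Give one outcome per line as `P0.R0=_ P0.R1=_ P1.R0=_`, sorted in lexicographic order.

P0.R0=0 P0.R1=0 P1.R0=0
P0.R0=0 P0.R1=0 P1.R0=1
P0.R0=0 P0.R1=2 P1.R0=0
P0.R0=0 P0.R1=2 P1.R0=1
P0.R0=1 P0.R1=0 P1.R0=0
P0.R0=1 P0.R1=0 P1.R0=1
P0.R0=1 P0.R1=2 P1.R0=0
P0.R0=1 P0.R1=2 P1.R0=1

outcome vector order: (P0.R0,P0.R1,P1.R0)
|PSO outcomes| = 8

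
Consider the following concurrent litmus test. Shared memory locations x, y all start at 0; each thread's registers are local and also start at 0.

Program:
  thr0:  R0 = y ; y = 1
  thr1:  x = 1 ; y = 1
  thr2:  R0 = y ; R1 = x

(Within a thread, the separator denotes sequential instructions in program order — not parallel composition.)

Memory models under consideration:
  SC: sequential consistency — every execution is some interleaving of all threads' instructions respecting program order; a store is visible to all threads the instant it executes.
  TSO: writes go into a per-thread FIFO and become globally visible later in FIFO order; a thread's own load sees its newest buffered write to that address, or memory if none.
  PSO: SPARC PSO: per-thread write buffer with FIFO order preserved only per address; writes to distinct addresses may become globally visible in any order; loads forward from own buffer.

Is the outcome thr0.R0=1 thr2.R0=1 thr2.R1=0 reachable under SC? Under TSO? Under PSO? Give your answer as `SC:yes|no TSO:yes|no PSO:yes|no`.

outcome vector order: (thr0.R0,thr2.R0,thr2.R1)
SC (7): 000 001 010 011 100 101 111
TSO (7): 000 001 010 011 100 101 111
PSO (8): 000 001 010 011 100 101 110 111
target 110 ∈ {PSO}

SC:no TSO:no PSO:yes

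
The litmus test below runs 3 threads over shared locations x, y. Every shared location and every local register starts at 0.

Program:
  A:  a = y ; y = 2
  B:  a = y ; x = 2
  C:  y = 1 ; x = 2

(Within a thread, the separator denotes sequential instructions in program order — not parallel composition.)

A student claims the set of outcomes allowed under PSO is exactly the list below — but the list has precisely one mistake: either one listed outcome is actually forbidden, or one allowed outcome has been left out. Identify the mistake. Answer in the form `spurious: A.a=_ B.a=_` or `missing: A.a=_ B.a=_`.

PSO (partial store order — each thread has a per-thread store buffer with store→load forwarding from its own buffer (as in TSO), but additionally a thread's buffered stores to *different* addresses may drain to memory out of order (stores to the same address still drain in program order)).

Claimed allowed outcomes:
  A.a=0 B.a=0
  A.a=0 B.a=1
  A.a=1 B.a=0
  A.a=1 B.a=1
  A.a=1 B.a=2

missing: A.a=0 B.a=2

outcome vector order: (A.a,B.a)
[PSO] allowed = {<0 0>, <0 1>, <0 2>, <1 0>, <1 1>, <1 2>}
PSO∖claimed = {<0 2>}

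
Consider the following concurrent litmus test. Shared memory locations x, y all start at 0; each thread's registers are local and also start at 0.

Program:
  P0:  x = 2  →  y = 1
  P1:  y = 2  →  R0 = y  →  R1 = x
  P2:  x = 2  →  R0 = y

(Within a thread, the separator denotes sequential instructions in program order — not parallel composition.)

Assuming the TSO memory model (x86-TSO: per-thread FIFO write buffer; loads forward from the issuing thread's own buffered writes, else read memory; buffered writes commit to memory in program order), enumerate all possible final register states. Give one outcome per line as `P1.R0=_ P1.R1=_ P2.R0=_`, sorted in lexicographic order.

P1.R0=1 P1.R1=2 P2.R0=0
P1.R0=1 P1.R1=2 P2.R0=1
P1.R0=1 P1.R1=2 P2.R0=2
P1.R0=2 P1.R1=0 P2.R0=0
P1.R0=2 P1.R1=0 P2.R0=1
P1.R0=2 P1.R1=0 P2.R0=2
P1.R0=2 P1.R1=2 P2.R0=0
P1.R0=2 P1.R1=2 P2.R0=1
P1.R0=2 P1.R1=2 P2.R0=2

outcome vector order: (P1.R0,P1.R1,P2.R0)
|TSO outcomes| = 9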